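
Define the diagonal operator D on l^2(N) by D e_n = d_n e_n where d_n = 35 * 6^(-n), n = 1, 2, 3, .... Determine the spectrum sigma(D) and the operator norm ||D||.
sigma(D) = {35 * 6^(-n) : n ≥ 1} ∪ {0}; ||D|| = 35/6

A bounded diagonal operator on l^2 with diagonal entries d_n has spectrum equal to the closure of {d_n : n ≥ 1}: every d_n is an eigenvalue (with eigenvector e_n), so {d_n} ⊂ sigma(D); the spectrum is closed, so its closure is too; and for lambda not in the closure, (D - lambda I) has bounded inverse (the diagonal entries 1/(d_n - lambda) are bounded). For our sequence d_n = 35 * 6^(-n), n = 1, 2, 3, ...:
  - {d_n} = {35 * 6^(-n) : n ≥ 1}; the only limit point is 0
  - closure = {35 * 6^(-n) : n ≥ 1} ∪ {0}
For the norm: a diagonal operator has ||D|| = sup_n |d_n|. Here d_n = 35 * 6^(-n) is positive and decreasing, so sup_n |d_n| = d_1 = 35/6. So ||D|| = 35/6.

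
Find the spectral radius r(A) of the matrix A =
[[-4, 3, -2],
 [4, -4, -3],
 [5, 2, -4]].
r(A) ≈ 7.5987

The eigenvalues of A are the roots of its characteristic polynomial. With M = A (coefficients from the trace, the sum of principal 2x2 minors, and det A):
  p(λ) = det(λ I - M) = λ^3 + 12λ^2 + 52λ + 141.
No integer candidate from the rational root theorem (±divisors of 141) is a root, so the roots are irrational. The cubic discriminant is Δ = -100723 < 0, so there is one real root and a complex-conjugate pair. p(-8) = -19 and p(-7) = 22 have opposite signs, so a root lies in (-8, -7); Newton's method refines it to λ ≈ -7.5987. Dividing out (λ - (-7.5987)) leaves approximately λ^2 + 4.4013λ + 18.5558. For λ^2 + 4.4013λ + 18.5558 the discriminant is -54.8518. It is negative, so the remaining roots are the complex-conjugate pair λ ≈ -2.2007 ± 3.7031i. Their product equals the constant term, so |λ|^2 ≈ 18.5558 and |λ| ≈ 4.3076.
Thus the eigenvalues (to 4 decimals) are -7.5987 (modulus 7.5987); -2.2007 ± 3.7031i (modulus 4.3076). The spectral radius is the largest modulus: r(A) ≈ 7.5987. (Cross-check: r(A) ≤ ||A||_2 ≈ 8.6928; equality holds whenever A is normal, though it can also hold for some non-normal A.)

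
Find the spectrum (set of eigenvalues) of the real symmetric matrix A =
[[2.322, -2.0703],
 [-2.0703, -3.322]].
sigma(A) ≈ {-4, 3}

A is real symmetric, so its spectrum consists of real eigenvalues. Expanding the characteristic polynomial of the displayed matrix gives
  det(λ I - A) = p(λ) = λ^2 + (1)λ + (-12).
Solving p(λ) = 0 yields eigenvalues ≈ -4, 3. (A is shown rounded to 4 decimals, so these recover the underlying integer eigenvalues to within that precision.)
Verification: the trace of A = -1 equals the sum of eigenvalues -1, and det(A) ≈ -11.9998 matches the eigenvalue product -12.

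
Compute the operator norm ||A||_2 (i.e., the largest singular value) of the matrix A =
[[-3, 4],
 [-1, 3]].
||A||_2 = sqrt((35 + sqrt(1125))/2) ≈ 5.8541 (= sqrt(largest eigenvalue of A^T A))

||A||_2 = sigma_max(A) = sqrt(lambda_max(A^T A)). Form the symmetric matrix M = A^T A =
[[10, -15],
 [-15, 25]].
Its characteristic polynomial (trace, determinant of M give the coefficients) is
  p(λ) = det(λ I - M) = λ^2 - 35λ + 25.
For λ^2 - 35λ + 25 the discriminant is 1125. It is nonnegative but not a perfect square, so the roots are real and irrational: λ = (35 ± sqrt(1125))/2 ≈ 34.2705, 0.7295.
So the eigenvalues of A^T A are ≈ 0.7295, 34.2705 (all ≥ 0, as they must be for A^T A). The largest is λ_max = (35 + sqrt(1125))/2 ≈ 34.2705, hence ||A||_2 = sqrt(λ_max) = sqrt((35 + sqrt(1125))/2) ≈ 5.8541.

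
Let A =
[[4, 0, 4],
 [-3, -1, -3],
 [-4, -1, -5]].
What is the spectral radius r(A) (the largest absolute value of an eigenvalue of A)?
r(A) = (4 + sqrt(8))/2 ≈ 3.4142

The eigenvalues of A are the roots of its characteristic polynomial. With M = A (coefficients from the trace, the sum of principal 2x2 minors, and det A):
  p(λ) = det(λ I - M) = λ^3 + 2λ^2 - 6λ - 4.
By the rational root theorem any rational root is an integer divisor of 4. Testing λ = 2: p(2) = 8 + 8 - 12 - 4 = 0, so λ = 2 is a root. Dividing out (λ - 2) leaves p(λ) = (λ - 2)(λ^2 + 4λ + 2). For λ^2 + 4λ + 2 the discriminant is 8. It is nonnegative but not a perfect square, so the roots are real and irrational: λ = (-4 ± sqrt(8))/2 ≈ -0.5858, -3.4142.
Thus the eigenvalues (to 4 decimals) are -0.5858 (modulus 0.5858); -3.4142 (modulus 3.4142); 2 (modulus 2). The spectral radius is the largest modulus: r(A) = (4 + sqrt(8))/2 ≈ 3.4142. (Cross-check: r(A) ≤ ||A||_2 ≈ 9.5906; equality holds whenever A is normal, though it can also hold for some non-normal A.)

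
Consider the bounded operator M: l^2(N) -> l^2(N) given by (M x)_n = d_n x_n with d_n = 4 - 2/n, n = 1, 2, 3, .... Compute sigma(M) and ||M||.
sigma(M) = {4 - 2/n : n ≥ 1} ∪ {4}; ||M|| = 4

A bounded diagonal operator on l^2 with diagonal entries d_n has spectrum equal to the closure of {d_n : n ≥ 1}: every d_n is an eigenvalue (with eigenvector e_n), so {d_n} ⊂ sigma(M); the spectrum is closed, so its closure is too; and for lambda not in the closure, (M - lambda I) has bounded inverse (the diagonal entries 1/(d_n - lambda) are bounded). For our sequence d_n = 4 - 2/n, n = 1, 2, 3, ...:
  - {d_n} = {4 - 2/n : n ≥ 1}; the only limit point is 4
  - closure = {4 - 2/n : n ≥ 1} ∪ {4}
For the norm: a diagonal operator has ||M|| = sup_n |d_n|. Here d_n = 4 - 2/n increases monotonically from d_1 = 2 toward 4, with all terms in [2, 4); so sup_n |d_n| = 4 (the supremum is the limit, not attained). So ||M|| = 4.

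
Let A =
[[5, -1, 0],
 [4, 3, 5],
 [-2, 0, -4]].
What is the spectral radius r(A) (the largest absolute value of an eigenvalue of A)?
r(A) ≈ 4.143

The eigenvalues of A are the roots of its characteristic polynomial. With M = A (coefficients from the trace, the sum of principal 2x2 minors, and det A):
  p(λ) = det(λ I - M) = λ^3 - 4λ^2 - 13λ + 66.
No integer candidate from the rational root theorem (±divisors of 66) is a root, so the roots are irrational. The cubic discriminant is Δ = -27448 < 0, so there is one real root and a complex-conjugate pair. p(-4) = -10 and p(-3) = 42 have opposite signs, so a root lies in (-4, -3); Newton's method refines it to λ ≈ -3.8451. Dividing out (λ - (-3.8451)) leaves approximately λ^2 - 7.8451λ + 17.1648. For λ^2 - 7.8451λ + 17.1648 the discriminant is -7.1142. It is negative, so the remaining roots are the complex-conjugate pair λ ≈ 3.9225 ± 1.3336i. Their product equals the constant term, so |λ|^2 ≈ 17.1648 and |λ| ≈ 4.143.
Thus the eigenvalues (to 4 decimals) are -3.8451 (modulus 3.8451); 3.9225 ± 1.3336i (modulus 4.143). The spectral radius is the largest modulus: r(A) ≈ 4.143. (Cross-check: r(A) ≤ ||A||_2 ≈ 8.6455; equality holds whenever A is normal, though it can also hold for some non-normal A.)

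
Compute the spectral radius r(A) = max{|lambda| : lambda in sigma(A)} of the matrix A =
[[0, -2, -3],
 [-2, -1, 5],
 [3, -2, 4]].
r(A) ≈ 5.0651

The eigenvalues of A are the roots of its characteristic polynomial. With M = A (coefficients from the trace, the sum of principal 2x2 minors, and det A):
  p(λ) = det(λ I - M) = λ^3 - 3λ^2 + 11λ + 67.
No integer candidate from the rational root theorem (±divisors of 67) is a root, so the roots are irrational. The cubic discriminant is Δ = -158000 < 0, so there is one real root and a complex-conjugate pair. p(-3) = -20 and p(-2) = 25 have opposite signs, so a root lies in (-3, -2); Newton's method refines it to λ ≈ -2.6116. Dividing out (λ - (-2.6116)) leaves approximately λ^2 - 5.6116λ + 25.655. For λ^2 - 5.6116λ + 25.655 the discriminant is -71.1304. It is negative, so the remaining roots are the complex-conjugate pair λ ≈ 2.8058 ± 4.2169i. Their product equals the constant term, so |λ|^2 ≈ 25.655 and |λ| ≈ 5.0651.
Thus the eigenvalues (to 4 decimals) are -2.6116 (modulus 2.6116); 2.8058 ± 4.2169i (modulus 5.0651). The spectral radius is the largest modulus: r(A) ≈ 5.0651. (Cross-check: r(A) ≤ ||A||_2 ≈ 7.1655; equality holds whenever A is normal, though it can also hold for some non-normal A.)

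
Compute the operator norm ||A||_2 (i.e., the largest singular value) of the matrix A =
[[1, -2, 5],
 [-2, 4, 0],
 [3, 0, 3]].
||A||_2 ≈ 6.9159 (= sqrt(largest eigenvalue of A^T A))

||A||_2 = sigma_max(A) = sqrt(lambda_max(A^T A)). Form the symmetric matrix M = A^T A =
[[14, -10, 14],
 [-10, 20, -10],
 [14, -10, 34]].
Its characteristic polynomial (trace, sum of principal 2x2 minors, determinant of M give the coefficients) is
  p(λ) = det(λ I - M) = λ^3 - 68λ^2 + 1040λ - 3600.
No integer candidate from the rational root theorem (±divisors of 3600) is a root, so the roots are irrational. The cubic discriminant is Δ = 206777600 > 0, so there are three distinct real roots. p(4) = -464 and p(5) = 25 have opposite signs, so a root lies in (4, 5); Newton's method refines it to λ ≈ 4.9429. p(15) = 75 and p(16) = -272 have opposite signs, so a root lies in (15, 16); Newton's method refines it to λ ≈ 15.2272. p(47) = -1109 and p(48) = 240 have opposite signs, so a root lies in (47, 48); Newton's method refines it to λ ≈ 47.8299. Check (Vieta): the three roots sum to 68, matching tr M = 68.
So the eigenvalues of A^T A are ≈ 4.9429, 15.2272, 47.8299 (all ≥ 0, as they must be for A^T A). The largest is λ_max ≈ 47.8299, hence ||A||_2 = sqrt(λ_max) ≈ 6.9159.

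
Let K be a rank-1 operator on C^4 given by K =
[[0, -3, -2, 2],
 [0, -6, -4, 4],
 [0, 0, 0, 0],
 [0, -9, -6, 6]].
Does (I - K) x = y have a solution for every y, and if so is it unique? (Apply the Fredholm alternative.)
(I - K) is invertible (det(I - K) = 1 ≠ 0), so for every y in C^4 the equation (I - K) x = y has a unique solution.

K has rank 1, so it is an outer product K = u v^T: every row of K is a multiple of one row vector. Reading off the entries, u = (-1, -2, 0, -3) and v = (0, 3, 2, -2) (row i of K equals u_i·v^T). A rank-one matrix u v^T satisfies K u = u (v·u) and kills the (3)-dimensional subspace v^⊥, so its characteristic polynomial is lambda^3 (lambda - v·u) with v·u = tr K = 0. Hence the eigenvalues of I - K are 1 (multiplicity 3) and 1 - (0) = 1, so det(I - K) = 1. (Direct check: I - K =
[[1, 3, 2, -2],
 [0, 7, 4, -4],
 [0, 0, 1, 0],
 [0, 9, 6, -5]]
has determinant 1.) The finite-dimensional Fredholm alternative says: either (I - K) is invertible, or ker(I - K) ≠ {0} and then range(I - K) = ker((I - K)^*)^⊥, with dim ker(I - K) = dim ker((I - K)^*). Since det(I - K) ≠ 0, 1 is not an eigenvalue of K and ker(I - K) = {0}, so we are in the first case: for every y there is a unique x = (I - K)^(-1) y. Explicitly, by the Sherman–Morrison formula, (I - u v^T)^(-1) = I + u v^T/(1 - v·u), i.e. (I - K)^(-1) = I + K.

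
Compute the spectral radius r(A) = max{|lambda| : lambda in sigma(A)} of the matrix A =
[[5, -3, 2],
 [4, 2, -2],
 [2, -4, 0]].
r(A) ≈ 5.5265

The eigenvalues of A are the roots of its characteristic polynomial. With M = A (coefficients from the trace, the sum of principal 2x2 minors, and det A):
  p(λ) = det(λ I - M) = λ^3 - 7λ^2 + 10λ + 68.
No integer candidate from the rational root theorem (±divisors of 68) is a root, so the roots are irrational. The cubic discriminant is Δ = -116332 < 0, so there is one real root and a complex-conjugate pair. p(-3) = -52 and p(-2) = 12 have opposite signs, so a root lies in (-3, -2); Newton's method refines it to λ ≈ -2.2264. Dividing out (λ - (-2.2264)) leaves approximately λ^2 - 9.2264λ + 30.5421. For λ^2 - 9.2264λ + 30.5421 the discriminant is -37.0412. It is negative, so the remaining roots are the complex-conjugate pair λ ≈ 4.6132 ± 3.0431i. Their product equals the constant term, so |λ|^2 ≈ 30.5421 and |λ| ≈ 5.5265.
Thus the eigenvalues (to 4 decimals) are -2.2264 (modulus 2.2264); 4.6132 ± 3.0431i (modulus 5.5265). The spectral radius is the largest modulus: r(A) ≈ 5.5265. (Cross-check: r(A) ≤ ||A||_2 ≈ 7.4186; equality holds whenever A is normal, though it can also hold for some non-normal A.)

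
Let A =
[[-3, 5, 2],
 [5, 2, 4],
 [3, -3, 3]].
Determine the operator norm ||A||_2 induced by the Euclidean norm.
||A||_2 ≈ 7.8655 (= sqrt(largest eigenvalue of A^T A))

||A||_2 = sigma_max(A) = sqrt(lambda_max(A^T A)). Form the symmetric matrix M = A^T A =
[[43, -14, 23],
 [-14, 38, 9],
 [23, 9, 29]].
Its characteristic polynomial (trace, sum of principal 2x2 minors, determinant of M give the coefficients) is
  p(λ) = det(λ I - M) = λ^3 - 110λ^2 + 3177λ - 12321.
No integer candidate from the rational root theorem (±divisors of 12321) is a root, so the roots are irrational. The cubic discriminant is Δ = 1672219521 > 0, so there are three distinct real roots. p(4) = -1309 and p(5) = 939 have opposite signs, so a root lies in (4, 5); Newton's method refines it to λ ≈ 4.5718. p(43) = 407 and p(44) = -309 have opposite signs, so a root lies in (43, 44); Newton's method refines it to λ ≈ 43.5614. p(61) = -853 and p(62) = 141 have opposite signs, so a root lies in (61, 62); Newton's method refines it to λ ≈ 61.8668. Check (Vieta): the three roots sum to 110, matching tr M = 110.
So the eigenvalues of A^T A are ≈ 4.5718, 43.5614, 61.8668 (all ≥ 0, as they must be for A^T A). The largest is λ_max ≈ 61.8668, hence ||A||_2 = sqrt(λ_max) ≈ 7.8655.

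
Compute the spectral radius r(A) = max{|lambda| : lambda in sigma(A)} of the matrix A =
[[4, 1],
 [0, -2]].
r(A) = 4

The eigenvalues of A are the roots of its characteristic polynomial. With M = A (coefficients from the trace and determinant):
  p(λ) = det(λ I - M) = λ^2 - 2λ - 8.
For λ^2 - 2λ - 8 the discriminant is 36. It is a perfect square (6^2), so the roots are rational: λ = (2 ± 6)/2 = 4, -2.
Thus the eigenvalues (to 4 decimals) are 4 (modulus 4); -2 (modulus 2). The spectral radius is the largest modulus: r(A) = 4. (Cross-check: r(A) ≤ ||A||_2 ≈ 4.1594; equality holds whenever A is normal, though it can also hold for some non-normal A.)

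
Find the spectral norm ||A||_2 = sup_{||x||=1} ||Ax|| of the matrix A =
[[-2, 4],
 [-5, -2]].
||A||_2 = sqrt((49 + sqrt(97))/2) ≈ 5.4244 (= sqrt(largest eigenvalue of A^T A))

||A||_2 = sigma_max(A) = sqrt(lambda_max(A^T A)). Form the symmetric matrix M = A^T A =
[[29, 2],
 [2, 20]].
Its characteristic polynomial (trace, determinant of M give the coefficients) is
  p(λ) = det(λ I - M) = λ^2 - 49λ + 576.
For λ^2 - 49λ + 576 the discriminant is 97. It is nonnegative but not a perfect square, so the roots are real and irrational: λ = (49 ± sqrt(97))/2 ≈ 29.4244, 19.5756.
So the eigenvalues of A^T A are ≈ 19.5756, 29.4244 (all ≥ 0, as they must be for A^T A). The largest is λ_max = (49 + sqrt(97))/2 ≈ 29.4244, hence ||A||_2 = sqrt(λ_max) = sqrt((49 + sqrt(97))/2) ≈ 5.4244.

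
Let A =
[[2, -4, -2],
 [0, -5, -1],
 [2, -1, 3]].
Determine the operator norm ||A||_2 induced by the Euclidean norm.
||A||_2 ≈ 6.8748 (= sqrt(largest eigenvalue of A^T A))

||A||_2 = sigma_max(A) = sqrt(lambda_max(A^T A)). Form the symmetric matrix M = A^T A =
[[8, -10, 2],
 [-10, 42, 10],
 [2, 10, 14]].
Its characteristic polynomial (trace, sum of principal 2x2 minors, determinant of M give the coefficients) is
  p(λ) = det(λ I - M) = λ^3 - 64λ^2 + 832λ - 1936.
No integer candidate from the rational root theorem (±divisors of 1936) is a root, so the roots are irrational. The cubic discriminant is Δ = 255972608 > 0, so there are three distinct real roots. p(2) = -520 and p(3) = 11 have opposite signs, so a root lies in (2, 3); Newton's method refines it to λ ≈ 2.9769. p(13) = 261 and p(14) = -88 have opposite signs, so a root lies in (13, 14); Newton's method refines it to λ ≈ 13.76. p(47) = -385 and p(48) = 1136 have opposite signs, so a root lies in (47, 48); Newton's method refines it to λ ≈ 47.2631. Check (Vieta): the three roots sum to 64, matching tr M = 64.
So the eigenvalues of A^T A are ≈ 2.9769, 13.76, 47.2631 (all ≥ 0, as they must be for A^T A). The largest is λ_max ≈ 47.2631, hence ||A||_2 = sqrt(λ_max) ≈ 6.8748.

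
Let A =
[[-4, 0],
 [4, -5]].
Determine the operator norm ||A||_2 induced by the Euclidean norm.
||A||_2 = sqrt((57 + sqrt(1649))/2) ≈ 6.986 (= sqrt(largest eigenvalue of A^T A))

||A||_2 = sigma_max(A) = sqrt(lambda_max(A^T A)). Form the symmetric matrix M = A^T A =
[[32, -20],
 [-20, 25]].
Its characteristic polynomial (trace, determinant of M give the coefficients) is
  p(λ) = det(λ I - M) = λ^2 - 57λ + 400.
For λ^2 - 57λ + 400 the discriminant is 1649. It is nonnegative but not a perfect square, so the roots are real and irrational: λ = (57 ± sqrt(1649))/2 ≈ 48.8039, 8.1961.
So the eigenvalues of A^T A are ≈ 8.1961, 48.8039 (all ≥ 0, as they must be for A^T A). The largest is λ_max = (57 + sqrt(1649))/2 ≈ 48.8039, hence ||A||_2 = sqrt(λ_max) = sqrt((57 + sqrt(1649))/2) ≈ 6.986.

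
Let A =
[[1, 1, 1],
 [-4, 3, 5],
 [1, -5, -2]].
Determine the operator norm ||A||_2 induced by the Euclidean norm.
||A||_2 ≈ 8.4464 (= sqrt(largest eigenvalue of A^T A))

||A||_2 = sigma_max(A) = sqrt(lambda_max(A^T A)). Form the symmetric matrix M = A^T A =
[[18, -16, -21],
 [-16, 35, 26],
 [-21, 26, 30]].
Its characteristic polynomial (trace, sum of principal 2x2 minors, determinant of M give the coefficients) is
  p(λ) = det(λ I - M) = λ^3 - 83λ^2 + 847λ - 1089.
No integer candidate from the rational root theorem (±divisors of 1089) is a root, so the roots are irrational. The cubic discriminant is Δ = 1366965072 > 0, so there are three distinct real roots. p(1) = -324 and p(2) = 281 have opposite signs, so a root lies in (1, 2); Newton's method refines it to λ ≈ 1.5031. p(10) = 81 and p(11) = -484 have opposite signs, so a root lies in (10, 11); Newton's method refines it to λ ≈ 10.1554. p(71) = -1444 and p(72) = 2871 have opposite signs, so a root lies in (71, 72); Newton's method refines it to λ ≈ 71.3415. Check (Vieta): the three roots sum to 83, matching tr M = 83.
So the eigenvalues of A^T A are ≈ 1.5031, 10.1554, 71.3415 (all ≥ 0, as they must be for A^T A). The largest is λ_max ≈ 71.3415, hence ||A||_2 = sqrt(λ_max) ≈ 8.4464.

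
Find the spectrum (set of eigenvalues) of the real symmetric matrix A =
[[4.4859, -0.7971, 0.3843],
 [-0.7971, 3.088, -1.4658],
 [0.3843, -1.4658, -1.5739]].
sigma(A) ≈ {-2, 3, 5}

A is real symmetric, so its spectrum consists of real eigenvalues. Expanding the characteristic polynomial of the displayed matrix gives
  det(λ I - A) = p(λ) = λ^3 + (-6)λ^2 + (-1)λ + (29.9987).
Solving p(λ) = 0 yields eigenvalues ≈ -2, 3, 5. (A is shown rounded to 4 decimals, so these recover the underlying integer eigenvalues to within that precision.)
Verification: the trace of A = 6 equals the sum of eigenvalues 6, and det(A) ≈ -29.9987 matches the eigenvalue product -30.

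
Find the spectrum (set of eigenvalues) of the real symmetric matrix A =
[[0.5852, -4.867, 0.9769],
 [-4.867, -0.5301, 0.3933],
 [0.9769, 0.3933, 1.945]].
sigma(A) ≈ {-5, 2, 5}

A is real symmetric, so its spectrum consists of real eigenvalues. Expanding the characteristic polynomial of the displayed matrix gives
  det(λ I - A) = p(λ) = λ^3 + (-2)λ^2 + (-25)λ + (50).
Solving p(λ) = 0 yields eigenvalues ≈ -5, 2, 5. (A is shown rounded to 4 decimals, so these recover the underlying integer eigenvalues to within that precision.)
Verification: the trace of A = 2 equals the sum of eigenvalues 2, and det(A) ≈ -50.0005 matches the eigenvalue product -50.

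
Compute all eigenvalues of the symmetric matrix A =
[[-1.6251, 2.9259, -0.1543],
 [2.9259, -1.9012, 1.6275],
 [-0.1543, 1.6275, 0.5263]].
sigma(A) ≈ {-5, 0, 2}

A is real symmetric, so its spectrum consists of real eigenvalues. Expanding the characteristic polynomial of the displayed matrix gives
  det(λ I - A) = p(λ) = λ^3 + (3)λ^2 + (-10)λ + (0).
Solving p(λ) = 0 yields eigenvalues ≈ -5, 0, 2. (A is shown rounded to 4 decimals, so these recover the underlying integer eigenvalues to within that precision.)
Verification: the trace of A = -3 equals the sum of eigenvalues -3, and det(A) ≈ 0.0007 matches the eigenvalue product 0.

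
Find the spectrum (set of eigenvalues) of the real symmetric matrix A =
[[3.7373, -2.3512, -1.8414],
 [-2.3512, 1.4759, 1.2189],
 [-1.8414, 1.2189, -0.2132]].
sigma(A) ≈ {-1, 0, 6}

A is real symmetric, so its spectrum consists of real eigenvalues. Expanding the characteristic polynomial of the displayed matrix gives
  det(λ I - A) = p(λ) = λ^3 + (-5)λ^2 + (-6)λ + (0).
Solving p(λ) = 0 yields eigenvalues ≈ -1, 0, 6. (A is shown rounded to 4 decimals, so these recover the underlying integer eigenvalues to within that precision.)
Verification: the trace of A = 5 equals the sum of eigenvalues 5, and det(A) ≈ 0.0001 matches the eigenvalue product 0.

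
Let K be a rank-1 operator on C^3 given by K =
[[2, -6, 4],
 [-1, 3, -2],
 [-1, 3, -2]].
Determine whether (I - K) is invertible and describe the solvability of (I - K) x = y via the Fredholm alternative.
(I - K) is invertible (det(I - K) = -2 ≠ 0), so for every y in C^3 the equation (I - K) x = y has a unique solution.

K has rank 1, so it is an outer product K = u v^T: every row of K is a multiple of one row vector. Reading off the entries, u = (2, -1, -1) and v = (1, -3, 2) (row i of K equals u_i·v^T). A rank-one matrix u v^T satisfies K u = u (v·u) and kills the (2)-dimensional subspace v^⊥, so its characteristic polynomial is lambda^2 (lambda - v·u) with v·u = tr K = 3. Hence the eigenvalues of I - K are 1 (multiplicity 2) and 1 - (3) = -2, so det(I - K) = -2. (Direct check: I - K =
[[-1, 6, -4],
 [1, -2, 2],
 [1, -3, 3]]
has determinant -2.) The finite-dimensional Fredholm alternative says: either (I - K) is invertible, or ker(I - K) ≠ {0} and then range(I - K) = ker((I - K)^*)^⊥, with dim ker(I - K) = dim ker((I - K)^*). Since det(I - K) ≠ 0, 1 is not an eigenvalue of K and ker(I - K) = {0}, so we are in the first case: for every y there is a unique x = (I - K)^(-1) y. Explicitly, by the Sherman–Morrison formula, (I - u v^T)^(-1) = I + u v^T/(1 - v·u), i.e. (I - K)^(-1) = I + K/(-2).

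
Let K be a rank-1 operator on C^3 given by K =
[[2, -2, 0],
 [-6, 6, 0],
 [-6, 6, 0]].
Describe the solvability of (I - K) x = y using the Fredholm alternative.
(I - K) is invertible (det(I - K) = -7 ≠ 0), so for every y in C^3 the equation (I - K) x = y has a unique solution.

K has rank 1, so it is an outer product K = u v^T: every row of K is a multiple of one row vector. Reading off the entries, u = (-1, 3, 3) and v = (-2, 2, 0) (row i of K equals u_i·v^T). A rank-one matrix u v^T satisfies K u = u (v·u) and kills the (2)-dimensional subspace v^⊥, so its characteristic polynomial is lambda^2 (lambda - v·u) with v·u = tr K = 8. Hence the eigenvalues of I - K are 1 (multiplicity 2) and 1 - (8) = -7, so det(I - K) = -7. (Direct check: I - K =
[[-1, 2, 0],
 [6, -5, 0],
 [6, -6, 1]]
has determinant -7.) The finite-dimensional Fredholm alternative says: either (I - K) is invertible, or ker(I - K) ≠ {0} and then range(I - K) = ker((I - K)^*)^⊥, with dim ker(I - K) = dim ker((I - K)^*). Since det(I - K) ≠ 0, 1 is not an eigenvalue of K and ker(I - K) = {0}, so we are in the first case: for every y there is a unique x = (I - K)^(-1) y. Explicitly, by the Sherman–Morrison formula, (I - u v^T)^(-1) = I + u v^T/(1 - v·u), i.e. (I - K)^(-1) = I + K/(-7).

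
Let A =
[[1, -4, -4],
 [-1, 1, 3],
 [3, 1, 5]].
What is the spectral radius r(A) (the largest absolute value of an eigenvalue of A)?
r(A) ≈ 5.2493

The eigenvalues of A are the roots of its characteristic polynomial. With M = A (coefficients from the trace, the sum of principal 2x2 minors, and det A):
  p(λ) = det(λ I - M) = λ^3 - 7λ^2 + 16λ + 38.
No integer candidate from the rational root theorem (±divisors of 38) is a root, so the roots are irrational. The cubic discriminant is Δ = -67300 < 0, so there is one real root and a complex-conjugate pair. p(-2) = -30 and p(-1) = 14 have opposite signs, so a root lies in (-2, -1); Newton's method refines it to λ ≈ -1.3791. Dividing out (λ - (-1.3791)) leaves approximately λ^2 - 8.3791λ + 27.5552. For λ^2 - 8.3791λ + 27.5552 the discriminant is -40.0121. It is negative, so the remaining roots are the complex-conjugate pair λ ≈ 4.1895 ± 3.1628i. Their product equals the constant term, so |λ|^2 ≈ 27.5552 and |λ| ≈ 5.2493.
Thus the eigenvalues (to 4 decimals) are -1.3791 (modulus 1.3791); 4.1895 ± 3.1628i (modulus 5.2493). The spectral radius is the largest modulus: r(A) ≈ 5.2493. (Cross-check: r(A) ≤ ||A||_2 ≈ 7.9726; equality holds whenever A is normal, though it can also hold for some non-normal A.)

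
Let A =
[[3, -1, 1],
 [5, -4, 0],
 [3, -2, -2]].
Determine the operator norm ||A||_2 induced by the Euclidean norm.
||A||_2 ≈ 7.9571 (= sqrt(largest eigenvalue of A^T A))

||A||_2 = sigma_max(A) = sqrt(lambda_max(A^T A)). Form the symmetric matrix M = A^T A =
[[43, -29, -3],
 [-29, 21, 3],
 [-3, 3, 5]].
Its characteristic polynomial (trace, sum of principal 2x2 minors, determinant of M give the coefficients) is
  p(λ) = det(λ I - M) = λ^3 - 69λ^2 + 364λ - 256.
No integer candidate from the rational root theorem (±divisors of 256) is a root, so the roots are irrational. The cubic discriminant is Δ = 215471120 > 0, so there are three distinct real roots. p(0) = -256 and p(1) = 40 have opposite signs, so a root lies in (0, 1); Newton's method refines it to λ ≈ 0.8334. p(4) = 160 and p(5) = -36 have opposite signs, so a root lies in (4, 5); Newton's method refines it to λ ≈ 4.8518. p(63) = -1138 and p(64) = 2560 have opposite signs, so a root lies in (63, 64); Newton's method refines it to λ ≈ 63.3148. Check (Vieta): the three roots sum to 69, matching tr M = 69.
So the eigenvalues of A^T A are ≈ 0.8334, 4.8518, 63.3148 (all ≥ 0, as they must be for A^T A). The largest is λ_max ≈ 63.3148, hence ||A||_2 = sqrt(λ_max) ≈ 7.9571.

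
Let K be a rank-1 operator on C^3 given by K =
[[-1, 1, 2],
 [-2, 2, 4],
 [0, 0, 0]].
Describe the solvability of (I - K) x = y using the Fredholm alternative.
(I - K) is singular (det(I - K) = 0, i.e. 1 ∈ sigma(K)). (I - K) x = y is solvable iff y ⊥ ker((I - K)^*) = span{(-1, 1, 2)}, i.e. iff -y_1 + y_2 + 2y_3 = 0. When solvable, the solutions are x = y + c·(1, 2, 0), c arbitrary (ker(I - K) = span{(1, 2, 0)}, dimension 1).

K has rank 1, so it is an outer product K = u v^T: every row of K is a multiple of one row vector. Reading off the entries, u = (1, 2, 0) and v = (-1, 1, 2) (row i of K equals u_i·v^T). A rank-one matrix u v^T satisfies K u = u (v·u) and kills the (2)-dimensional subspace v^⊥, so its characteristic polynomial is lambda^2 (lambda - v·u) with v·u = tr K = 1. Hence the eigenvalues of I - K are 1 (multiplicity 2) and 1 - (1) = 0, so det(I - K) = 0. (Direct check: I - K =
[[2, -1, -2],
 [2, -1, -4],
 [0, 0, 1]]
has determinant 0.) So 1 is an eigenvalue of K and (I - K) is not invertible. The finite-dimensional Fredholm alternative says: either (I - K) is invertible, or ker(I - K) ≠ {0} and then range(I - K) = ker((I - K)^*)^⊥, with dim ker(I - K) = dim ker((I - K)^*). We are in the second case, so we need both kernels. Kernel of I - K: (I - K) u = u - u (v·u) = u - u = 0, so ker(I - K) = span{u} = span{(1, 2, 0)} (it is exactly 1-dimensional because rank(I - K) = 2). Kernel of the adjoint: K is real, so (I - K)^* = I - K^T = I - v u^T, and (I - v u^T) v = v - v (u·v) = 0; hence ker((I - K)^*) = span{v} = span{(-1, 1, 2)}. Therefore (I - K) x = y is solvable iff <y, v> = 0, i.e. iff -y_1 + y_2 + 2y_3 = 0. When this holds, K y = u (v·y) = 0, so (I - K) y = y and x = y is a particular solution; the full solution set is the line x = y + c·u = y + c·(1, 2, 0), c ∈ C.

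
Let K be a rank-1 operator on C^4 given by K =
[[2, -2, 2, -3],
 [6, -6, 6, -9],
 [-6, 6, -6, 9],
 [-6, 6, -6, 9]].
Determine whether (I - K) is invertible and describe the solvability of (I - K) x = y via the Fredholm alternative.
(I - K) is invertible (det(I - K) = 2 ≠ 0), so for every y in C^4 the equation (I - K) x = y has a unique solution.

K has rank 1, so it is an outer product K = u v^T: every row of K is a multiple of one row vector. Reading off the entries, u = (-1, -3, 3, 3) and v = (-2, 2, -2, 3) (row i of K equals u_i·v^T). A rank-one matrix u v^T satisfies K u = u (v·u) and kills the (3)-dimensional subspace v^⊥, so its characteristic polynomial is lambda^3 (lambda - v·u) with v·u = tr K = -1. Hence the eigenvalues of I - K are 1 (multiplicity 3) and 1 - (-1) = 2, so det(I - K) = 2. (Direct check: I - K =
[[-1, 2, -2, 3],
 [-6, 7, -6, 9],
 [6, -6, 7, -9],
 [6, -6, 6, -8]]
has determinant 2.) The finite-dimensional Fredholm alternative says: either (I - K) is invertible, or ker(I - K) ≠ {0} and then range(I - K) = ker((I - K)^*)^⊥, with dim ker(I - K) = dim ker((I - K)^*). Since det(I - K) ≠ 0, 1 is not an eigenvalue of K and ker(I - K) = {0}, so we are in the first case: for every y there is a unique x = (I - K)^(-1) y. Explicitly, by the Sherman–Morrison formula, (I - u v^T)^(-1) = I + u v^T/(1 - v·u), i.e. (I - K)^(-1) = I + K/(2).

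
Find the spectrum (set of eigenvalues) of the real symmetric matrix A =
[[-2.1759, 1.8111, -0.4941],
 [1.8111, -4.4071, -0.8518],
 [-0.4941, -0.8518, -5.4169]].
sigma(A) ≈ {-6, -5, -1}

A is real symmetric, so its spectrum consists of real eigenvalues. Expanding the characteristic polynomial of the displayed matrix gives
  det(λ I - A) = p(λ) = λ^3 + (12)λ^2 + (41)λ + (29.9978).
Solving p(λ) = 0 yields eigenvalues ≈ -6, -5, -1. (A is shown rounded to 4 decimals, so these recover the underlying integer eigenvalues to within that precision.)
Verification: the trace of A = -12 equals the sum of eigenvalues -12, and det(A) ≈ -29.9978 matches the eigenvalue product -30.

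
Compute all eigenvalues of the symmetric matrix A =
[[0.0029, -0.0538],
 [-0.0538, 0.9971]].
sigma(A) ≈ {0, 1}

A is real symmetric, so its spectrum consists of real eigenvalues. Expanding the characteristic polynomial of the displayed matrix gives
  det(λ I - A) = p(λ) = λ^2 + (-1)λ + (0).
Solving p(λ) = 0 yields eigenvalues ≈ 0, 1. (A is shown rounded to 4 decimals, so these recover the underlying integer eigenvalues to within that precision.)
Verification: the trace of A = 1 equals the sum of eigenvalues 1, and det(A) ≈ -0.0000 matches the eigenvalue product 0.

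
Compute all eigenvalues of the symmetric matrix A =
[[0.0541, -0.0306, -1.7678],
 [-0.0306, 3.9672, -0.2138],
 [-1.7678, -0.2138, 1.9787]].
sigma(A) ≈ {-1, 3, 4}

A is real symmetric, so its spectrum consists of real eigenvalues. Expanding the characteristic polynomial of the displayed matrix gives
  det(λ I - A) = p(λ) = λ^3 + (-6)λ^2 + (5)λ + (12).
Solving p(λ) = 0 yields eigenvalues ≈ -1, 3, 4. (A is shown rounded to 4 decimals, so these recover the underlying integer eigenvalues to within that precision.)
Verification: the trace of A = 6 equals the sum of eigenvalues 6, and det(A) ≈ -12.0007 matches the eigenvalue product -12.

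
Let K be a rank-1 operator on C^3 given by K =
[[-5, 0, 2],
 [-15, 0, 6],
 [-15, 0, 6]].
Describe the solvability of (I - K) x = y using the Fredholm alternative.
(I - K) is singular (det(I - K) = 0, i.e. 1 ∈ sigma(K)). (I - K) x = y is solvable iff y ⊥ ker((I - K)^*) = span{(-5, 0, 2)}, i.e. iff -5y_1 + 2y_3 = 0. When solvable, the solutions are x = y + c·(1, 3, 3), c arbitrary (ker(I - K) = span{(1, 3, 3)}, dimension 1).

K has rank 1, so it is an outer product K = u v^T: every row of K is a multiple of one row vector. Reading off the entries, u = (1, 3, 3) and v = (-5, 0, 2) (row i of K equals u_i·v^T). A rank-one matrix u v^T satisfies K u = u (v·u) and kills the (2)-dimensional subspace v^⊥, so its characteristic polynomial is lambda^2 (lambda - v·u) with v·u = tr K = 1. Hence the eigenvalues of I - K are 1 (multiplicity 2) and 1 - (1) = 0, so det(I - K) = 0. (Direct check: I - K =
[[6, 0, -2],
 [15, 1, -6],
 [15, 0, -5]]
has determinant 0.) So 1 is an eigenvalue of K and (I - K) is not invertible. The finite-dimensional Fredholm alternative says: either (I - K) is invertible, or ker(I - K) ≠ {0} and then range(I - K) = ker((I - K)^*)^⊥, with dim ker(I - K) = dim ker((I - K)^*). We are in the second case, so we need both kernels. Kernel of I - K: (I - K) u = u - u (v·u) = u - u = 0, so ker(I - K) = span{u} = span{(1, 3, 3)} (it is exactly 1-dimensional because rank(I - K) = 2). Kernel of the adjoint: K is real, so (I - K)^* = I - K^T = I - v u^T, and (I - v u^T) v = v - v (u·v) = 0; hence ker((I - K)^*) = span{v} = span{(-5, 0, 2)}. Therefore (I - K) x = y is solvable iff <y, v> = 0, i.e. iff -5y_1 + 2y_3 = 0. When this holds, K y = u (v·y) = 0, so (I - K) y = y and x = y is a particular solution; the full solution set is the line x = y + c·u = y + c·(1, 3, 3), c ∈ C.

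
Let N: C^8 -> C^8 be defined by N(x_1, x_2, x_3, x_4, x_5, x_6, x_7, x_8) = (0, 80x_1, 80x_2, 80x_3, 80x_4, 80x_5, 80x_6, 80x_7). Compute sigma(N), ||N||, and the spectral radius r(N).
sigma(N) = {0}; ||N|| = 80; r(N) = 0. (N is nilpotent with N^8 = 0.)

On C^8, N is a strictly lower-triangular matrix with 80 on the subdiagonal and zeros elsewhere, so its characteristic polynomial is lambda^8 and every eigenvalue is 0: sigma(N) = {0}. For the operator norm, N e_i = 80e_{i+1} for i = 1, ..., 7 and N e_8 = 0, so the singular values of N are 80 (with multiplicity 7) and 0; hence ||N|| = 80. The spectral radius r(N) = max|lambda| = 0. Note ||N|| > r(N) — characteristic of non-normal nilpotent operators. Indeed N^8 = 0.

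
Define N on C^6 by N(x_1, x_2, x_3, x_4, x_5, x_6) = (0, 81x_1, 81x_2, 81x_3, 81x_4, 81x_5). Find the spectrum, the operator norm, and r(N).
sigma(N) = {0}; ||N|| = 81; r(N) = 0. (N is nilpotent with N^6 = 0.)

On C^6, N is a strictly lower-triangular matrix with 81 on the subdiagonal and zeros elsewhere, so its characteristic polynomial is lambda^6 and every eigenvalue is 0: sigma(N) = {0}. For the operator norm, N e_i = 81e_{i+1} for i = 1, ..., 5 and N e_6 = 0, so the singular values of N are 81 (with multiplicity 5) and 0; hence ||N|| = 81. The spectral radius r(N) = max|lambda| = 0. Note ||N|| > r(N) — characteristic of non-normal nilpotent operators. Indeed N^6 = 0.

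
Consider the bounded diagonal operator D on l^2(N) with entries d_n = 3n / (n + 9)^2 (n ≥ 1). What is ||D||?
||D|| = 1/12 (attained at n = 9)

For D diagonal, ||D|| = sup_n |d_n|. Treat f(x) = 3x / (x + 9)^2 for real x > 0. By the quotient rule, f'(x) = 3(9 - x)/(x + 9)^3, which is positive for x < 9 and negative for x > 9. So f has a unique maximum at x = 9, and since 9 is a positive integer, the supremum over n ≥ 1 is attained at n = 9: d_9 = 3·9/(9 + 9)^2 = 3·9/324 = 1/12. Hence ||D|| = 1/12.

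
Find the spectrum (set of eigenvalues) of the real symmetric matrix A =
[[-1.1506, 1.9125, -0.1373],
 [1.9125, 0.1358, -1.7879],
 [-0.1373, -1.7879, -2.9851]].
sigma(A) ≈ {-4, -2, 2}

A is real symmetric, so its spectrum consists of real eigenvalues. Expanding the characteristic polynomial of the displayed matrix gives
  det(λ I - A) = p(λ) = λ^3 + (4)λ^2 + (-4)λ + (-16).
Solving p(λ) = 0 yields eigenvalues ≈ -4, -2, 2. (A is shown rounded to 4 decimals, so these recover the underlying integer eigenvalues to within that precision.)
Verification: the trace of A = -4 equals the sum of eigenvalues -4, and det(A) ≈ 15.9993 matches the eigenvalue product 16.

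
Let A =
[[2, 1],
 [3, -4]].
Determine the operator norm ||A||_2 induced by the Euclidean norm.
||A||_2 = sqrt((30 + sqrt(416))/2) ≈ 5.0198 (= sqrt(largest eigenvalue of A^T A))

||A||_2 = sigma_max(A) = sqrt(lambda_max(A^T A)). Form the symmetric matrix M = A^T A =
[[13, -10],
 [-10, 17]].
Its characteristic polynomial (trace, determinant of M give the coefficients) is
  p(λ) = det(λ I - M) = λ^2 - 30λ + 121.
For λ^2 - 30λ + 121 the discriminant is 416. It is nonnegative but not a perfect square, so the roots are real and irrational: λ = (30 ± sqrt(416))/2 ≈ 25.198, 4.802.
So the eigenvalues of A^T A are ≈ 4.802, 25.198 (all ≥ 0, as they must be for A^T A). The largest is λ_max = (30 + sqrt(416))/2 ≈ 25.198, hence ||A||_2 = sqrt(λ_max) = sqrt((30 + sqrt(416))/2) ≈ 5.0198.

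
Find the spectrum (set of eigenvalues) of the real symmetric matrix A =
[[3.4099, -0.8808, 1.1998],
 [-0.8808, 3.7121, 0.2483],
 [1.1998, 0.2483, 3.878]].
sigma(A) ≈ {2, 4, 5}

A is real symmetric, so its spectrum consists of real eigenvalues. Expanding the characteristic polynomial of the displayed matrix gives
  det(λ I - A) = p(λ) = λ^3 + (-11)λ^2 + (38)λ + (-40).
Solving p(λ) = 0 yields eigenvalues ≈ 2, 4, 5. (A is shown rounded to 4 decimals, so these recover the underlying integer eigenvalues to within that precision.)
Verification: the trace of A = 11 equals the sum of eigenvalues 11, and det(A) ≈ 40.0000 matches the eigenvalue product 40.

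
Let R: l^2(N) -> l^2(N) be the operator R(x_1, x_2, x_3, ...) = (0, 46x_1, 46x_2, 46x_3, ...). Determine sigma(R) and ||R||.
sigma(R) = closed disk {z in C : |z| ≤ 46}; ||R|| = 46

Note R = 46·U where U is the unit right shift (U x)_k = x_{k-1} (with x_0 := 0); so ||R|| = 46||U|| and sigma(R) = 46·sigma(U). ||R x||^2 = sum_{k≥1} |46x_k|^2 = 2116||x||^2, so ||R|| = 46 and sigma(R) ⊂ {|z| ≤ 46}. For any |lambda| < 46, the equation (R - lambda I) x = 0 forces x_1 = 0, then 46x_k = lambda x_{k+1} ⇒ x = 0, so R has no eigenvalues. But (R - lambda I) is not surjective for |lambda| < 46: solving (R - lambda I) x = e_1 would require x_n proportional to (lambda/46)^(-n), which is not in l^2. So every |lambda| < 46 lies in the residual spectrum. The boundary |lambda| = 46 is in the approximate point spectrum (the spectrum is closed). Hence sigma(R) is the closed disk of radius 46.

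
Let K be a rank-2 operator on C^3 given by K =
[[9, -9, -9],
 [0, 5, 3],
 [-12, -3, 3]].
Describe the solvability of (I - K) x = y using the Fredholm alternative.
(I - K) is invertible (det(I - K) = -28 ≠ 0), so for every y in C^3 the equation (I - K) x = y has a unique solution.

K has rank 2 and factors as K = U V^T = u1 v1^T + u2 v2^T with u1 = (-3, 1, 1), v1 = (-3, 3, 3), u2 = (0, 1, -3), v2 = (3, 2, 0) (multiplying out reproduces the displayed K). The nonzero eigenvalues of U V^T coincide with those of the 2 x 2 matrix G = V^T U = [[v1·u1, v1·u2], [v2·u1, v2·u2]] = [[15, -6], [-7, 2]], and by the Sylvester determinant identity det(I_3 - U V^T) = det(I_2 - V^T U) = det([[-14, 6], [7, -1]]) = (-14)(-1) - (6)(7) = -28. (Direct check: I - K =
[[-8, 9, 9],
 [0, -4, -3],
 [12, 3, -2]]
has determinant -28.) The finite-dimensional Fredholm alternative says: either (I - K) is invertible, or ker(I - K) ≠ {0} and then range(I - K) = ker((I - K)^*)^⊥, with dim ker(I - K) = dim ker((I - K)^*). Since det(I - K) ≠ 0, 1 is not an eigenvalue of K and ker(I - K) = {0}, so we are in the first case: for every y there is a unique x = (I - K)^(-1) y. (Explicitly, by the Woodbury identity, (I - U V^T)^(-1) = I + U (I_2 - G)^(-1) V^T.)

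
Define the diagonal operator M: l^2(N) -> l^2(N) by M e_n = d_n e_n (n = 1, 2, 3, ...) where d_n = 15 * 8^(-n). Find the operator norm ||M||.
||M|| = 15/8 (attained at n = 1)

For M diagonal, ||M|| = sup_n |d_n|. The sequence d_n = 15 * 8^(-n) is positive and strictly decreasing (ratio 8^(-1) < 1), so the supremum is d_1 = 15/8. Hence ||M|| = 15/8.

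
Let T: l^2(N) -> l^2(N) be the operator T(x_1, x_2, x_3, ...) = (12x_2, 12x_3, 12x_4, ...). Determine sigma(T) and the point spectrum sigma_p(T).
sigma(T) = closed disk {z in C : |z| ≤ 12}; sigma_p(T) = open disk {z in C : |z| < 12}

Note T = 12·V where V is the unit left shift (V x)_k = x_{k+1}; so sigma(T) = 12·sigma(V) and ||T|| = 12||V||. ||T x||^2 = 144sum_{k≥2} |x_k|^2 ≤ 144||x||^2, with equality on {x : x_1 = 0}, so ||T|| = 12. For any lambda with |lambda| < 12, set r = lambda/12 (|r| < 1); the vector x = (1, r, r^2, ...) is in l^2 and satisfies T x = 12(r, r^2, ...) = lambda x, so lambda is an eigenvalue. On the boundary |lambda| = 12 the geometric series diverges, so no l^2 eigenvector exists, but these lambda lie in the approximate point spectrum. Hence sigma(T) is the closed disk of radius 12 and sigma_p(T) is the open disk.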